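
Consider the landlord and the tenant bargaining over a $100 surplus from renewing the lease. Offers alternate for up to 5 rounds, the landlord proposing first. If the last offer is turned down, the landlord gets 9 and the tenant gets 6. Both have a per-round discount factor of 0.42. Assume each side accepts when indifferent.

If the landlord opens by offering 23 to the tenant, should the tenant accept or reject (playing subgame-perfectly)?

Reject

Round 5 (the landlord proposes): the tenant gets 6 if talks fail, so the landlord offers 6 and keeps 94.
Round 4 (the tenant proposes): the landlord can get 94 next round, worth 0.42 × 94 = 39.48 now. The tenant offers 39.48 and keeps 100 − 39.48 = 60.52.
Round 3 (the landlord proposes): the tenant can get 60.52 next round, worth 0.42 × 60.52 = 25.4184 now; the landlord offers that and keeps 74.5816.
Round 2 (the tenant proposes): the landlord can get 74.5816 next round, worth 0.42 × 74.5816 = 31.324272 now, so the tenant offers 31.324272, keeping 68.675728.
So by rejecting in round 1, the tenant gets 68.675728 next round, worth 0.42 × 68.675728 = 28.84380576 now.
Offer 23 < 28.84380576, so the tenant rejects.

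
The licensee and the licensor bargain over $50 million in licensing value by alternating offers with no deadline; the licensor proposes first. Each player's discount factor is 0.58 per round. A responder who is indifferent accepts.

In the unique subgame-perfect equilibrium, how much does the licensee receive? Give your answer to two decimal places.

In a stationary SPE each proposer offers the other exactly their discounted continuation value.
If the licensor keeps x when proposing and the licensee keeps y when proposing, then x = 50 − 0.58y and y = 50 − 0.58x.
Solving: x = 50(1 − 0.58) / (1 − 0.58·0.58) = 21 / 0.6636 ≈ 31.6456.
The licensee gets 50 − 31.6456 ≈ 18.3544.

18.35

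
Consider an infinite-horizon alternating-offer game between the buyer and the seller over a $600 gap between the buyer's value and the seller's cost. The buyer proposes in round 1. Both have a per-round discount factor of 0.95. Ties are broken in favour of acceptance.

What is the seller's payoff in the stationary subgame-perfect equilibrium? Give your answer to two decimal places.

Let x be the buyer's share when the buyer proposes and y be the seller's share when the seller proposes.
The seller accepts iff offered ≥ 0.95·y, so x = 600 − 0.95y. Symmetrically y = 600 − 0.95x.
Substituting: x = 600 − 0.95(600 − 0.95x), giving x(1 − 0.95·0.95) = 600(1 − 0.95).
So x = 600 × 0.05 / 0.0975 ≈ 307.6923, and the seller receives 600 − x ≈ 292.3077.

292.31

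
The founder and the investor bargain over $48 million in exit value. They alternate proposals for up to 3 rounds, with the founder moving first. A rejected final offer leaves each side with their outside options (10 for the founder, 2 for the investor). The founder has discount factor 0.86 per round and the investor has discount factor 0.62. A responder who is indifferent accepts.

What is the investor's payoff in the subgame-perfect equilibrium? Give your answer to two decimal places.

Round 3 (the founder proposes): the investor gets 2 if talks fail, so the founder offers 2 and keeps 46.
Round 2 (the investor proposes): the founder can get 46 next round, worth 0.86 × 46 = 39.56 now, so the investor offers 39.56, keeping 8.44.
Round 1 (the founder proposes): the investor can get 8.44 next round, worth 0.62 × 8.44 = 5.2328 now; the founder offers that and keeps 42.7672.

5.23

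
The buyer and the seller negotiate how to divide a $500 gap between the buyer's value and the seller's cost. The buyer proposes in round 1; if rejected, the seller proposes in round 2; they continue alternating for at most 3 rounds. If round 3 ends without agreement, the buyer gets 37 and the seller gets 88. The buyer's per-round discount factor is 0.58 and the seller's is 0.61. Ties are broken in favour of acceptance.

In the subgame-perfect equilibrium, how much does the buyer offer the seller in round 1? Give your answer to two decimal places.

159.23

Round 3 (the buyer proposes): the seller gets 88 if talks fail, so the buyer offers 88 and keeps 412.
Round 2 (the seller proposes): the buyer can get 412 next round, worth 0.58 × 412 = 238.96 now. The seller offers 238.96 and keeps 500 − 238.96 = 261.04.
Round 1 (the buyer proposes): the seller can get 261.04 next round, worth 0.61 × 261.04 = 159.2344 now; the buyer offers that and keeps 340.7656.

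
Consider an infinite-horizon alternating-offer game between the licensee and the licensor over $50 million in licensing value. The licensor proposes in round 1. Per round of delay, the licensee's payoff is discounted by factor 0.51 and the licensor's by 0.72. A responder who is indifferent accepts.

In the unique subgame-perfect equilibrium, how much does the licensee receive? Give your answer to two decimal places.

Let x be the licensor's share when the licensor proposes and y be the licensee's share when the licensee proposes.
The licensee accepts iff offered ≥ 0.51·y, so x = 50 − 0.51y. Symmetrically y = 50 − 0.72x.
Substituting: x = 50 − 0.51(50 − 0.72x), giving x(1 − 0.72·0.51) = 50(1 − 0.51).
So x = 50 × 0.49 / 0.6328 ≈ 38.7168, and the licensee receives 50 − x ≈ 11.2832.

11.28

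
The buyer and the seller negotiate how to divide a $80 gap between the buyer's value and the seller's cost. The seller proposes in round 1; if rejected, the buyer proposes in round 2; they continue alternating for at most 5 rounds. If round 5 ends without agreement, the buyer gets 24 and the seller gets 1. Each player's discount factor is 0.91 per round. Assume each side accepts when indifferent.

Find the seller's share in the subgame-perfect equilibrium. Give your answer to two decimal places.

Round 5 (the seller proposes): the buyer gets 24 if talks fail, so the seller offers 24 and keeps 56.
Round 4 (the buyer proposes): the seller can get 56 next round, worth 0.91 × 56 = 50.96 now, so the buyer offers 50.96, keeping 29.04.
Round 3 (the seller proposes): the buyer can get 29.04 next round, worth 0.91 × 29.04 = 26.4264 now; the seller offers that and keeps 53.5736.
Round 2 (the buyer proposes): the seller can get 53.5736 next round, worth 0.91 × 53.5736 = 48.751976 now. The buyer offers 48.751976 and keeps 80 − 48.751976 = 31.248024.
Round 1 (the seller proposes): the buyer can get 31.248024 next round, worth 0.91 × 31.248024 = 28.43570184 now, so the seller offers 28.43570184, keeping 51.56429816.

51.56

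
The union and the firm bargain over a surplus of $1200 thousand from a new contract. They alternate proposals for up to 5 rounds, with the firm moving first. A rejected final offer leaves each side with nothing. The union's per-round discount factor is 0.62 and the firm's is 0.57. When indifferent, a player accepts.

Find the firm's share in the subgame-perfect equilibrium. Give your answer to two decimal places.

Solve by backward induction from round 5.
Round 5 (the firm proposes): the union will accept anything ≥ 0, so the firm offers 0 and keeps 1200.
Round 4 (the union proposes): the firm can get 1200 next round, worth 0.57 × 1200 = 684 now, so the union offers 684, keeping 516.
Round 3 (the firm proposes): the union can get 516 next round, worth 0.62 × 516 = 319.92 now. The firm offers 319.92 and keeps 1200 − 319.92 = 880.08.
Round 2 (the union proposes): the firm can get 880.08 next round, worth 0.57 × 880.08 = 501.6456 now, so the union offers 501.6456, keeping 698.3544.
Round 1 (the firm proposes): the union can get 698.3544 next round, worth 0.62 × 698.3544 = 432.979728 now. The firm offers 432.979728 and keeps 1200 − 432.979728 = 767.020272.

767.02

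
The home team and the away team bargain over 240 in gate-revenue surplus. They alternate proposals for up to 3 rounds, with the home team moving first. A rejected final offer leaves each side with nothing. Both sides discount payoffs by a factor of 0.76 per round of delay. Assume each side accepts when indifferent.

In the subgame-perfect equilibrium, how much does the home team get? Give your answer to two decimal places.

Work backward from the last round.
Round 3 (the home team proposes): the away team will accept anything ≥ 0, so the home team offers 0 and keeps 240.
Round 2 (the away team proposes): the home team can get 240 next round, worth 0.76 × 240 = 182.4 now, so the away team offers 182.4, keeping 57.6.
Round 1 (the home team proposes): the away team can get 57.6 next round, worth 0.76 × 57.6 = 43.776 now; the home team offers that and keeps 196.224.

196.22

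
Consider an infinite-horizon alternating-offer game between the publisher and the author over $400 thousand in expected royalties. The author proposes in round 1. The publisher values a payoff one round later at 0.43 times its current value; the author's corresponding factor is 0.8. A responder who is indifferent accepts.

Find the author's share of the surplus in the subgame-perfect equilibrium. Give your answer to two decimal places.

In a stationary SPE each proposer offers the other exactly their discounted continuation value.
If the author keeps x when proposing and the publisher keeps y when proposing, then x = 400 − 0.43y and y = 400 − 0.8x.
Solving: x = 400(1 − 0.43) / (1 − 0.8·0.43) = 228 / 0.656 ≈ 347.5610.
The publisher gets 400 − 347.5610 ≈ 52.4390.

347.56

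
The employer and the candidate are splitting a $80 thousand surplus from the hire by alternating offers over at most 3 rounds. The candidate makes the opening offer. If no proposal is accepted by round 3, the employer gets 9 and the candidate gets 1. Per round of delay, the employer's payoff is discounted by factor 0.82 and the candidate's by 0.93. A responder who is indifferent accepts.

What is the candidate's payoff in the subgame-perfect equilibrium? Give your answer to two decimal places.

Round 3 (the candidate proposes): the employer gets 9 if talks fail, so the candidate offers 9 and keeps 71.
Round 2 (the employer proposes): the candidate can get 71 next round, worth 0.93 × 71 = 66.03 now; the employer offers that and keeps 13.97.
Round 1 (the candidate proposes): the employer can get 13.97 next round, worth 0.82 × 13.97 = 11.4554 now. The candidate offers 11.4554 and keeps 80 − 11.4554 = 68.5446.

68.54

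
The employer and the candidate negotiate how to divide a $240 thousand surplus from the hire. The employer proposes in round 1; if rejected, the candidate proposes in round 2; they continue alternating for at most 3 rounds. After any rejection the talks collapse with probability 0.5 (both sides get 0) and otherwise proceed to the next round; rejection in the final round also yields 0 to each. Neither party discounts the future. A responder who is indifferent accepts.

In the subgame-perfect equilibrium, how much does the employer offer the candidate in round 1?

By backward induction:
Round 3 (the employer proposes): the candidate will accept anything ≥ 0, so the employer offers 0 and keeps 240.
Round 2 (the candidate proposes): rejecting gives the employer an expected 0.5 × 240 = 120; the candidate offers that and keeps 120.
Round 1 (the employer proposes): rejecting gives the candidate an expected 0.5 × 120 = 60; the employer offers that and keeps 180.

60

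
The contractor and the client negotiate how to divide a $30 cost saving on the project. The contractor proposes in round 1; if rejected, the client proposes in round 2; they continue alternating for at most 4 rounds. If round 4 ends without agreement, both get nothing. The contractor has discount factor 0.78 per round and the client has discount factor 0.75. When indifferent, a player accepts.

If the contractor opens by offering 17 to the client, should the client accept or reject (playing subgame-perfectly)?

Round 4 (the client proposes): the contractor will accept anything ≥ 0, so the client offers 0 and keeps 30.
Round 3 (the contractor proposes): the client can get 30 next round, worth 0.75 × 30 = 22.5 now; the contractor offers that and keeps 7.5.
Round 2 (the client proposes): the contractor can get 7.5 next round, worth 0.78 × 7.5 = 5.85 now; the client offers that and keeps 24.15.
So by rejecting in round 1, the client gets 24.15 next round, worth 0.75 × 24.15 = 18.1125 now.
Offer 17 < 18.1125, so the client rejects.

Reject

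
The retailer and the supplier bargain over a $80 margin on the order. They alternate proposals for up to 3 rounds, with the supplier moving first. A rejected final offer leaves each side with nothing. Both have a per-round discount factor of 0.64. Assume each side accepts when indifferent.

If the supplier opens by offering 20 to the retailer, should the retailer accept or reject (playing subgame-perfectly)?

Round 3 (the supplier proposes): the retailer will accept anything ≥ 0, so the supplier offers 0 and keeps 80.
Round 2 (the retailer proposes): the supplier can get 80 next round, worth 0.64 × 80 = 51.2 now. The retailer offers 51.2 and keeps 80 − 51.2 = 28.8.
So by rejecting in round 1, the retailer gets 28.8 next round, worth 0.64 × 28.8 = 18.432 now.
Offer 20 ≥ 18.432, so the retailer accepts.

Accept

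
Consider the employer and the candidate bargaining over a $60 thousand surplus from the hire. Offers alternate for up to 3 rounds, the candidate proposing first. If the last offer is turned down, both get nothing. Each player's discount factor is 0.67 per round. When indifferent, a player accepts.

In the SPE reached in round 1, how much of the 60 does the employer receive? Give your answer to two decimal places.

Round 3 (the candidate proposes): the employer will accept anything ≥ 0, so the candidate offers 0 and keeps 60.
Round 2 (the employer proposes): the candidate can get 60 next round, worth 0.67 × 60 = 40.2 now; the employer offers that and keeps 19.8.
Round 1 (the candidate proposes): the employer can get 19.8 next round, worth 0.67 × 19.8 = 13.266 now, so the candidate offers 13.266, keeping 46.734.

13.27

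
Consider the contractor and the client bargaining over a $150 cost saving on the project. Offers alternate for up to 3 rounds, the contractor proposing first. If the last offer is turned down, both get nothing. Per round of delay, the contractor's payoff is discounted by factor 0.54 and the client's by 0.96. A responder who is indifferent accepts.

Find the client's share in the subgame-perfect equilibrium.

66.24

Round 3 (the contractor proposes): the client will accept anything ≥ 0, so the contractor offers 0 and keeps 150.
Round 2 (the client proposes): the contractor can get 150 next round, worth 0.54 × 150 = 81 now; the client offers that and keeps 69.
Round 1 (the contractor proposes): the client can get 69 next round, worth 0.96 × 69 = 66.24 now, so the contractor offers 66.24, keeping 83.76.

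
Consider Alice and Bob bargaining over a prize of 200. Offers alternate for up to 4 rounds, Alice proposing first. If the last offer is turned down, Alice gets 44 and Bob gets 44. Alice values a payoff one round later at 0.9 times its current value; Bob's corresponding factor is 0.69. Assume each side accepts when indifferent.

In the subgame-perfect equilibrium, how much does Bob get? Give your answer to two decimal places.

Round 4 (Bob proposes): Alice gets 44 if talks fail, so Bob offers 44 and keeps 156.
Round 3 (Alice proposes): Bob can get 156 next round, worth 0.69 × 156 = 107.64 now. Alice offers 107.64 and keeps 200 − 107.64 = 92.36.
Round 2 (Bob proposes): Alice can get 92.36 next round, worth 0.9 × 92.36 = 83.124 now. Bob offers 83.124 and keeps 200 − 83.124 = 116.876.
Round 1 (Alice proposes): Bob can get 116.876 next round, worth 0.69 × 116.876 = 80.64444 now. Alice offers 80.64444 and keeps 200 − 80.64444 = 119.35556.

80.64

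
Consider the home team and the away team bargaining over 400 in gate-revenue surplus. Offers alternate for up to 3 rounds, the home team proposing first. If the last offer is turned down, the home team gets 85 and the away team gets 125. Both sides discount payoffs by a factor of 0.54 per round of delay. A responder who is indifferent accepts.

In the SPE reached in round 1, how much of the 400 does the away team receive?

By backward induction:
Round 3 (the home team proposes): the away team gets 125 if talks fail, so the home team offers 125 and keeps 275.
Round 2 (the away team proposes): the home team can get 275 next round, worth 0.54 × 275 = 148.5 now. The away team offers 148.5 and keeps 400 − 148.5 = 251.5.
Round 1 (the home team proposes): the away team can get 251.5 next round, worth 0.54 × 251.5 = 135.81 now; the home team offers that and keeps 264.19.

135.81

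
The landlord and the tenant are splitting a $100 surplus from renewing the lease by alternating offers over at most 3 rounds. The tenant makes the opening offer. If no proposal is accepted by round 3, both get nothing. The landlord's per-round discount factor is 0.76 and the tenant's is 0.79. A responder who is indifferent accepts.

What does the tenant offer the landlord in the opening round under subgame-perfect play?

15.96

Round 3 (the tenant proposes): rejection yields 0 for the landlord; the tenant offers 0 and keeps 100.
Round 2 (the landlord proposes): the tenant can get 100 next round, worth 0.79 × 100 = 79 now. The landlord offers 79 and keeps 100 − 79 = 21.
Round 1 (the tenant proposes): the landlord can get 21 next round, worth 0.76 × 21 = 15.96 now; the tenant offers that and keeps 84.04.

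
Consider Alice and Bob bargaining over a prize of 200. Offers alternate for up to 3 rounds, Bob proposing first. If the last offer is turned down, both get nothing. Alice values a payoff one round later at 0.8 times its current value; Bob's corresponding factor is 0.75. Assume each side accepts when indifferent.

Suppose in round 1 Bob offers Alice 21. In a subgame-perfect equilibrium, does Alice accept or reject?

Work out Alice's continuation value if the offer is rejected.
Round 3 (Bob proposes): Alice will accept anything ≥ 0, so Bob offers 0 and keeps 200.
Round 2 (Alice proposes): Bob can get 200 next round, worth 0.75 × 200 = 150 now, so Alice offers 150, keeping 50.
So by rejecting in round 1, Alice gets 50 next round, worth 0.8 × 50 = 40 now.
Offer 21 < 40, so Alice rejects.

Reject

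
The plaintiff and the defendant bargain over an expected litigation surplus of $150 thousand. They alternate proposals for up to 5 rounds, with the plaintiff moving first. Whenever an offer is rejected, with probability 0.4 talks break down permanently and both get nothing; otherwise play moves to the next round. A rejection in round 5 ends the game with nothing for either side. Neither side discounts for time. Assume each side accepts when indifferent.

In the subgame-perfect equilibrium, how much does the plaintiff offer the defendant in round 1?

By backward induction:
Round 5 (the plaintiff proposes): rejection yields 0 for the defendant; the plaintiff offers 0 and keeps 150.
Round 4 (the defendant proposes): rejecting gives the plaintiff an expected 0.6 × 150 = 90, so the defendant offers 90, keeping 60.
Round 3 (the plaintiff proposes): rejecting gives the defendant an expected 0.6 × 60 = 36, so the plaintiff offers 36, keeping 114.
Round 2 (the defendant proposes): rejecting gives the plaintiff an expected 0.6 × 114 = 68.4; the defendant offers that and keeps 81.6.
Round 1 (the plaintiff proposes): rejecting gives the defendant an expected 0.6 × 81.6 = 48.96, so the plaintiff offers 48.96, keeping 101.04.

48.96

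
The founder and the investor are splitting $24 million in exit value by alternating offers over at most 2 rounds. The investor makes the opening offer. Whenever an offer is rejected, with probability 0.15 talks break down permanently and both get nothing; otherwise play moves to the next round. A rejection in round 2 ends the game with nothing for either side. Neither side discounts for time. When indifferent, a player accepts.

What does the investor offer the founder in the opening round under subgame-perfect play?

Round 2 (the founder proposes): the investor will accept anything ≥ 0, so the founder offers 0 and keeps 24.
Round 1 (the investor proposes): rejecting gives the founder an expected 0.85 × 24 = 20.4; the investor offers that and keeps 3.6.

20.4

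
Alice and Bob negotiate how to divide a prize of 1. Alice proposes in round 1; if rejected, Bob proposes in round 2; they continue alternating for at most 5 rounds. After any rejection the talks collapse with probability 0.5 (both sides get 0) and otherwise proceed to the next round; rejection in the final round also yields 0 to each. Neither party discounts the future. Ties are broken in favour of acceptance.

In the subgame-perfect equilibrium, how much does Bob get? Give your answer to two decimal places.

Round 5 (Alice proposes): rejection yields 0 for Bob; Alice offers 0 and keeps 1.
Round 4 (Bob proposes): rejecting gives Alice an expected 0.5 × 1 = 0.5. Bob offers 0.5 and keeps 1 − 0.5 = 0.5.
Round 3 (Alice proposes): rejecting gives Bob an expected 0.5 × 0.5 = 0.25; Alice offers that and keeps 0.75.
Round 2 (Bob proposes): rejecting gives Alice an expected 0.5 × 0.75 = 0.375, so Bob offers 0.375, keeping 0.625.
Round 1 (Alice proposes): rejecting gives Bob an expected 0.5 × 0.625 = 0.3125. Alice offers 0.3125 and keeps 1 − 0.3125 = 0.6875.

0.31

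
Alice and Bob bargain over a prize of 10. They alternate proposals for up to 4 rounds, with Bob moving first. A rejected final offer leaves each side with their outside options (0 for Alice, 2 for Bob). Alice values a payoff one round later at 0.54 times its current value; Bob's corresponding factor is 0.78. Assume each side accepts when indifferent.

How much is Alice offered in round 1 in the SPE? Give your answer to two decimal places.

Round 4 (Alice proposes): Bob gets 2 if talks fail, so Alice offers 2 and keeps 8.
Round 3 (Bob proposes): Alice can get 8 next round, worth 0.54 × 8 = 4.32 now, so Bob offers 4.32, keeping 5.68.
Round 2 (Alice proposes): Bob can get 5.68 next round, worth 0.78 × 5.68 = 4.4304 now. Alice offers 4.4304 and keeps 10 − 4.4304 = 5.5696.
Round 1 (Bob proposes): Alice can get 5.5696 next round, worth 0.54 × 5.5696 = 3.007584 now; Bob offers that and keeps 6.992416.

3.01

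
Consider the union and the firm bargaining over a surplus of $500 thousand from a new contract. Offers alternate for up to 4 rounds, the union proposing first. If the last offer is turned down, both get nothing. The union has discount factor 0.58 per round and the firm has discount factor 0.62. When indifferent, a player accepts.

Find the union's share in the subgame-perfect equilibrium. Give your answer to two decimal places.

258.32

Work backward from the last round.
Round 4 (the firm proposes): rejection yields 0 for the union; the firm offers 0 and keeps 500.
Round 3 (the union proposes): the firm can get 500 next round, worth 0.62 × 500 = 310 now, so the union offers 310, keeping 190.
Round 2 (the firm proposes): the union can get 190 next round, worth 0.58 × 190 = 110.2 now; the firm offers that and keeps 389.8.
Round 1 (the union proposes): the firm can get 389.8 next round, worth 0.62 × 389.8 = 241.676 now; the union offers that and keeps 258.324.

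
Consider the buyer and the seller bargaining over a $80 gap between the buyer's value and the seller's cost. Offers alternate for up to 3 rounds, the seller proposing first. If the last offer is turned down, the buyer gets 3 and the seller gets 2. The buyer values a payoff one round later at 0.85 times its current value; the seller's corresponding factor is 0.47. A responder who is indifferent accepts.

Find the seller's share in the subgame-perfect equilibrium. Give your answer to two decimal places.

42.76

Round 3 (the seller proposes): the buyer gets 3 if talks fail, so the seller offers 3 and keeps 77.
Round 2 (the buyer proposes): the seller can get 77 next round, worth 0.47 × 77 = 36.19 now, so the buyer offers 36.19, keeping 43.81.
Round 1 (the seller proposes): the buyer can get 43.81 next round, worth 0.85 × 43.81 = 37.2385 now, so the seller offers 37.2385, keeping 42.7615.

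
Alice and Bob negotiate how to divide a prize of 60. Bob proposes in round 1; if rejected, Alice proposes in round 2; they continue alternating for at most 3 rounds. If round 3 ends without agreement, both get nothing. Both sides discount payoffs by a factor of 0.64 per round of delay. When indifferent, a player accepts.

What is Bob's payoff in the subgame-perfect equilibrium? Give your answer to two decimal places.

46.18

Round 3 (Bob proposes): Alice will accept anything ≥ 0, so Bob offers 0 and keeps 60.
Round 2 (Alice proposes): Bob can get 60 next round, worth 0.64 × 60 = 38.4 now; Alice offers that and keeps 21.6.
Round 1 (Bob proposes): Alice can get 21.6 next round, worth 0.64 × 21.6 = 13.824 now; Bob offers that and keeps 46.176.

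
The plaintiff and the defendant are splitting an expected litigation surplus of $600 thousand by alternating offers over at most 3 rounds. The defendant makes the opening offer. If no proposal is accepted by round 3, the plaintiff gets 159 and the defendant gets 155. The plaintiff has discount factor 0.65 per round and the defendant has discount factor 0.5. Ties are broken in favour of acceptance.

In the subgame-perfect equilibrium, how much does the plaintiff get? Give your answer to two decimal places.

Round 3 (the defendant proposes): the plaintiff gets 159 if talks fail, so the defendant offers 159 and keeps 441.
Round 2 (the plaintiff proposes): the defendant can get 441 next round, worth 0.5 × 441 = 220.5 now; the plaintiff offers that and keeps 379.5.
Round 1 (the defendant proposes): the plaintiff can get 379.5 next round, worth 0.65 × 379.5 = 246.675 now, so the defendant offers 246.675, keeping 353.325.

246.68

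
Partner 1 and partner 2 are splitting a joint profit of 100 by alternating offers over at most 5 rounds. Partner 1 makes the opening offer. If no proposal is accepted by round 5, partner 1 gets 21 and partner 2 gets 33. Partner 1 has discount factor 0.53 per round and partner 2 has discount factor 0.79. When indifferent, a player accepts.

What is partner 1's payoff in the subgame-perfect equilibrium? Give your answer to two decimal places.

Round 5 (partner 1 proposes): partner 2 gets 33 if talks fail, so partner 1 offers 33 and keeps 67.
Round 4 (partner 2 proposes): partner 1 can get 67 next round, worth 0.53 × 67 = 35.51 now, so partner 2 offers 35.51, keeping 64.49.
Round 3 (partner 1 proposes): partner 2 can get 64.49 next round, worth 0.79 × 64.49 = 50.9471 now. Partner 1 offers 50.9471 and keeps 100 − 50.9471 = 49.0529.
Round 2 (partner 2 proposes): partner 1 can get 49.0529 next round, worth 0.53 × 49.0529 = 25.998037 now, so partner 2 offers 25.998037, keeping 74.001963.
Round 1 (partner 1 proposes): partner 2 can get 74.001963 next round, worth 0.79 × 74.001963 = 58.46155077 now; partner 1 offers that and keeps 41.53844923.

41.54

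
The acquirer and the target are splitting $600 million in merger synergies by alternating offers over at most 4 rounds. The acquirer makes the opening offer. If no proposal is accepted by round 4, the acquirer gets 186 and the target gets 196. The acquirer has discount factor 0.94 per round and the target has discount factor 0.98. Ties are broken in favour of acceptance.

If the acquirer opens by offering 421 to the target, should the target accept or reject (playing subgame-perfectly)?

Accept

Round 4 (the target proposes): the acquirer gets 186 if talks fail, so the target offers 186 and keeps 414.
Round 3 (the acquirer proposes): the target can get 414 next round, worth 0.98 × 414 = 405.72 now, so the acquirer offers 405.72, keeping 194.28.
Round 2 (the target proposes): the acquirer can get 194.28 next round, worth 0.94 × 194.28 = 182.6232 now. The target offers 182.6232 and keeps 600 − 182.6232 = 417.3768.
So by rejecting in round 1, the target gets 417.3768 next round, worth 0.98 × 417.3768 = 409.029264 now.
Offer 421 ≥ 409.029264, so the target accepts.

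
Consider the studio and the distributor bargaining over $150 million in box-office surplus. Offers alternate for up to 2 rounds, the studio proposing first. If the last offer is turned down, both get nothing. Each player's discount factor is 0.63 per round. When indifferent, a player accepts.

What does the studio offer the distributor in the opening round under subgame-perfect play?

Round 2 (the distributor proposes): rejection yields 0 for the studio; the distributor offers 0 and keeps 150.
Round 1 (the studio proposes): the distributor can get 150 next round, worth 0.63 × 150 = 94.5 now, so the studio offers 94.5, keeping 55.5.

94.5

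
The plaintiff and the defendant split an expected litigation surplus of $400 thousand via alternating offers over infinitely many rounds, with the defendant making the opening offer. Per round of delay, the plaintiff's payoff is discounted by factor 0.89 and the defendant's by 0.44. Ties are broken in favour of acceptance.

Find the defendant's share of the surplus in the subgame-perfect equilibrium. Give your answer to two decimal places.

Let x be the defendant's share when the defendant proposes and y be the plaintiff's share when the plaintiff proposes.
The plaintiff accepts iff offered ≥ 0.89·y, so x = 400 − 0.89y. Symmetrically y = 400 − 0.44x.
Substituting: x = 400 − 0.89(400 − 0.44x), giving x(1 − 0.44·0.89) = 400(1 − 0.89).
So x = 400 × 0.11 / 0.6084 ≈ 72.3208, and the plaintiff receives 400 − x ≈ 327.6792.

72.32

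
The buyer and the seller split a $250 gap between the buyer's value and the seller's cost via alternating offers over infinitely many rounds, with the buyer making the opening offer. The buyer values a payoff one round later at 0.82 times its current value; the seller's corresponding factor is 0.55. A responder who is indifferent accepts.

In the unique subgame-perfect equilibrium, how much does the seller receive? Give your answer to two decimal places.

45.08

Let x be the buyer's share when the buyer proposes and y be the seller's share when the seller proposes.
The seller accepts iff offered ≥ 0.55·y, so x = 250 − 0.55y. Symmetrically y = 250 − 0.82x.
Substituting: x = 250 − 0.55(250 − 0.82x), giving x(1 − 0.82·0.55) = 250(1 − 0.55).
So x = 250 × 0.45 / 0.549 ≈ 204.9180, and the seller receives 250 − x ≈ 45.0820.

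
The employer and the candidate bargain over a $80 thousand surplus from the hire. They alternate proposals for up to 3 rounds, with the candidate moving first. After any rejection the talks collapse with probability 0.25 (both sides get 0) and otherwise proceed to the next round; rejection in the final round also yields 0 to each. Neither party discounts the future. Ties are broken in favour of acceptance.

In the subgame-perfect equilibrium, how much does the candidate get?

65

By backward induction:
Round 3 (the candidate proposes): the employer will accept anything ≥ 0, so the candidate offers 0 and keeps 80.
Round 2 (the employer proposes): rejecting gives the candidate an expected 0.75 × 80 = 60; the employer offers that and keeps 20.
Round 1 (the candidate proposes): rejecting gives the employer an expected 0.75 × 20 = 15. The candidate offers 15 and keeps 80 − 15 = 65.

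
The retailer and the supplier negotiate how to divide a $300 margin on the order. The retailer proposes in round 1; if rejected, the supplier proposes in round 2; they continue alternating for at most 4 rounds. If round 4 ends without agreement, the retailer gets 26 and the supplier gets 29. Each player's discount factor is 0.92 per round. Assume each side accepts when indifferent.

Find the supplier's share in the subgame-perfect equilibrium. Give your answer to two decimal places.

235.44

By backward induction:
Round 4 (the supplier proposes): the retailer gets 26 if talks fail, so the supplier offers 26 and keeps 274.
Round 3 (the retailer proposes): the supplier can get 274 next round, worth 0.92 × 274 = 252.08 now. The retailer offers 252.08 and keeps 300 − 252.08 = 47.92.
Round 2 (the supplier proposes): the retailer can get 47.92 next round, worth 0.92 × 47.92 = 44.0864 now. The supplier offers 44.0864 and keeps 300 − 44.0864 = 255.9136.
Round 1 (the retailer proposes): the supplier can get 255.9136 next round, worth 0.92 × 255.9136 = 235.440512 now, so the retailer offers 235.440512, keeping 64.559488.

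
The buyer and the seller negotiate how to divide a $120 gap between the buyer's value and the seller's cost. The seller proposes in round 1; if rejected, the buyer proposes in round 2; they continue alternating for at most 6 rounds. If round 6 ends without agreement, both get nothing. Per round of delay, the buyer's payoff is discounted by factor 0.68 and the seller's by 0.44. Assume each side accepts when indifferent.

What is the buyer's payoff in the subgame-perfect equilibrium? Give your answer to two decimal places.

Round 6 (the buyer proposes): rejection yields 0 for the seller; the buyer offers 0 and keeps 120.
Round 5 (the seller proposes): the buyer can get 120 next round, worth 0.68 × 120 = 81.6 now, so the seller offers 81.6, keeping 38.4.
Round 4 (the buyer proposes): the seller can get 38.4 next round, worth 0.44 × 38.4 = 16.896 now; the buyer offers that and keeps 103.104.
Round 3 (the seller proposes): the buyer can get 103.104 next round, worth 0.68 × 103.104 = 70.11072 now. The seller offers 70.11072 and keeps 120 − 70.11072 = 49.88928.
Round 2 (the buyer proposes): the seller can get 49.88928 next round, worth 0.44 × 49.88928 = 21.9512832 now; the buyer offers that and keeps 98.0487168.
Round 1 (the seller proposes): the buyer can get 98.0487168 next round, worth 0.68 × 98.0487168 = 66.673127424 now, so the seller offers 66.673127424, keeping 53.326872576.

66.67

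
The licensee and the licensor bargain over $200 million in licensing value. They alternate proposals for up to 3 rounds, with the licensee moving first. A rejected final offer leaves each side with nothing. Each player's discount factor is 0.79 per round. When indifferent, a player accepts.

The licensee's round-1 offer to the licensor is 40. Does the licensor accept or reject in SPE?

Round 3 (the licensee proposes): the licensor will accept anything ≥ 0, so the licensee offers 0 and keeps 200.
Round 2 (the licensor proposes): the licensee can get 200 next round, worth 0.79 × 200 = 158 now; the licensor offers that and keeps 42.
So by rejecting in round 1, the licensor gets 42 next round, worth 0.79 × 42 = 33.18 now.
Offer 40 ≥ 33.18, so the licensor accepts.

Accept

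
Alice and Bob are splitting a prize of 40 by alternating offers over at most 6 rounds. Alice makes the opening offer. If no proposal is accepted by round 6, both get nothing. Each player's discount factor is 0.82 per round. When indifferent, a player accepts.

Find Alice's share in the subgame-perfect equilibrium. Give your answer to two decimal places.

15.30

Round 6 (Bob proposes): Alice will accept anything ≥ 0, so Bob offers 0 and keeps 40.
Round 5 (Alice proposes): Bob can get 40 next round, worth 0.82 × 40 = 32.8 now. Alice offers 32.8 and keeps 40 − 32.8 = 7.2.
Round 4 (Bob proposes): Alice can get 7.2 next round, worth 0.82 × 7.2 = 5.904 now. Bob offers 5.904 and keeps 40 − 5.904 = 34.096.
Round 3 (Alice proposes): Bob can get 34.096 next round, worth 0.82 × 34.096 = 27.95872 now; Alice offers that and keeps 12.04128.
Round 2 (Bob proposes): Alice can get 12.04128 next round, worth 0.82 × 12.04128 = 9.8738496 now, so Bob offers 9.8738496, keeping 30.1261504.
Round 1 (Alice proposes): Bob can get 30.1261504 next round, worth 0.82 × 30.1261504 = 24.703443328 now, so Alice offers 24.703443328, keeping 15.296556672.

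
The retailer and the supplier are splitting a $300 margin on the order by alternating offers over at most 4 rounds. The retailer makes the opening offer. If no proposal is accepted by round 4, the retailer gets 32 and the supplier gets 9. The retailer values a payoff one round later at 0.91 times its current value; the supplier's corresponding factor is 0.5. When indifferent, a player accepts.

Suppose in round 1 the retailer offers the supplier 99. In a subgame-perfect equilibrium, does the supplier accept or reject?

Accept

Work out the supplier's continuation value if the offer is rejected.
Round 4 (the supplier proposes): the retailer gets 32 if talks fail, so the supplier offers 32 and keeps 268.
Round 3 (the retailer proposes): the supplier can get 268 next round, worth 0.5 × 268 = 134 now. The retailer offers 134 and keeps 300 − 134 = 166.
Round 2 (the supplier proposes): the retailer can get 166 next round, worth 0.91 × 166 = 151.06 now; the supplier offers that and keeps 148.94.
So by rejecting in round 1, the supplier gets 148.94 next round, worth 0.5 × 148.94 = 74.47 now.
Offer 99 ≥ 74.47, so the supplier accepts.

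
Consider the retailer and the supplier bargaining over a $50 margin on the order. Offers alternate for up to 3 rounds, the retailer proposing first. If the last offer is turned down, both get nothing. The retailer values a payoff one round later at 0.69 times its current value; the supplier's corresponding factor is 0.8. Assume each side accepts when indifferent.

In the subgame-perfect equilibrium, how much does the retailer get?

37.6

Solve by backward induction from round 3.
Round 3 (the retailer proposes): rejection yields 0 for the supplier; the retailer offers 0 and keeps 50.
Round 2 (the supplier proposes): the retailer can get 50 next round, worth 0.69 × 50 = 34.5 now, so the supplier offers 34.5, keeping 15.5.
Round 1 (the retailer proposes): the supplier can get 15.5 next round, worth 0.8 × 15.5 = 12.4 now, so the retailer offers 12.4, keeping 37.6.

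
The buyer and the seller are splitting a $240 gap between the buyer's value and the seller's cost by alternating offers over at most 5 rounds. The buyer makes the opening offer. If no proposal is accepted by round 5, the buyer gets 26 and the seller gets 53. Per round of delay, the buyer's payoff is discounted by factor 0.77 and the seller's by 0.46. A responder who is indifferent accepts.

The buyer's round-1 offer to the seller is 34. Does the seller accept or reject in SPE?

Reject

Round 5 (the buyer proposes): the seller gets 53 if talks fail, so the buyer offers 53 and keeps 187.
Round 4 (the seller proposes): the buyer can get 187 next round, worth 0.77 × 187 = 143.99 now, so the seller offers 143.99, keeping 96.01.
Round 3 (the buyer proposes): the seller can get 96.01 next round, worth 0.46 × 96.01 = 44.1646 now, so the buyer offers 44.1646, keeping 195.8354.
Round 2 (the seller proposes): the buyer can get 195.8354 next round, worth 0.77 × 195.8354 = 150.793258 now, so the seller offers 150.793258, keeping 89.206742.
So by rejecting in round 1, the seller gets 89.206742 next round, worth 0.46 × 89.206742 = 41.03510132 now.
Offer 34 < 41.03510132, so the seller rejects.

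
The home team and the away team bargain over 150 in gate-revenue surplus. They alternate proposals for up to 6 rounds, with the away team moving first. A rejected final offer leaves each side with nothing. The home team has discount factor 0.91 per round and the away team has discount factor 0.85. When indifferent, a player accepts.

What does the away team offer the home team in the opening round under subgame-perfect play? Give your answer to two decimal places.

117.98

Round 6 (the home team proposes): the away team will accept anything ≥ 0, so the home team offers 0 and keeps 150.
Round 5 (the away team proposes): the home team can get 150 next round, worth 0.91 × 150 = 136.5 now. The away team offers 136.5 and keeps 150 − 136.5 = 13.5.
Round 4 (the home team proposes): the away team can get 13.5 next round, worth 0.85 × 13.5 = 11.475 now. The home team offers 11.475 and keeps 150 − 11.475 = 138.525.
Round 3 (the away team proposes): the home team can get 138.525 next round, worth 0.91 × 138.525 = 126.05775 now. The away team offers 126.05775 and keeps 150 − 126.05775 = 23.94225.
Round 2 (the home team proposes): the away team can get 23.94225 next round, worth 0.85 × 23.94225 = 20.3509125 now, so the home team offers 20.3509125, keeping 129.6490875.
Round 1 (the away team proposes): the home team can get 129.6490875 next round, worth 0.91 × 129.6490875 = 117.980669625 now; the away team offers that and keeps 32.019330375.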